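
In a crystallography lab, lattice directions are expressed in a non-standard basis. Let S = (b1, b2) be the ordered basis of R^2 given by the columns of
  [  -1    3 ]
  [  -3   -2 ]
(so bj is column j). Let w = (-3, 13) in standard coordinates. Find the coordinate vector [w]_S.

[w]_S is the unique c with M c = w, where M has columns b1, b2.
System: -c_1 + 3c_2 = -3, -3c_1 - 2c_2 = 13; solving gives c_1 = -3, c_2 = -2.
Check: -3b1 - 2b2 = (-3, 13).

(-3, -2)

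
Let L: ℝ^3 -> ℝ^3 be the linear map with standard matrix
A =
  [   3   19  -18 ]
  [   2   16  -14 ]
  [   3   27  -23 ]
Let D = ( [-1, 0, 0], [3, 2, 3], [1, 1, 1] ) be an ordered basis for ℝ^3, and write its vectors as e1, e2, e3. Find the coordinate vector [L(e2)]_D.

[1, -2, 0]

Column 2 of [L]_D is the D-coordinate vector of L(e2).
In standard coordinates L(e2) = A e2 = [-7, -4, -6].
Converting to D: [-7, -4, -6] = e1 - 2e2 + 0·e3, so the coordinate vector is [1, -2, 0].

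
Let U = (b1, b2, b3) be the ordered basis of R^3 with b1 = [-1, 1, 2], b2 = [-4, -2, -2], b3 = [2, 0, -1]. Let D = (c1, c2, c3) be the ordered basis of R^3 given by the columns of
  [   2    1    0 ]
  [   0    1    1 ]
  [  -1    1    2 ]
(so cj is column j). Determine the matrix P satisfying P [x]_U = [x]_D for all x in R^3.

[[-1, -2, 1], [1, 0, 0], [0, -2, 0]]

Take x = bj: its U-coordinates are the j-th standard unit vector, so P e_j — column j of P — equals [bj]_D.
b1 = -c1 + c2 + 0·c3, giving column 1 = [-1, 1, 0]; repeating for each j gives P = [[-1, -2, 1], [1, 0, 0], [0, -2, 0]].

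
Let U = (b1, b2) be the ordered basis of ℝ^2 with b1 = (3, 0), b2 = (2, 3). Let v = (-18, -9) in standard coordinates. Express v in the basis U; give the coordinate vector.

(-4, -3)

Write v = c_1 b1 + c_2 b2 and solve for the c_i.
System: 3c_1 + 2c_2 = -18, 0c_1 + 3c_2 = -9; solving gives c_1 = -4, c_2 = -3.
Check: -4b1 - 3b2 = (-18, -9).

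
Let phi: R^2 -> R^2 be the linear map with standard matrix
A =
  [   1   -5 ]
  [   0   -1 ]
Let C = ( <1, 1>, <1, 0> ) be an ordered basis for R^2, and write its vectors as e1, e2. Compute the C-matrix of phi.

With P the matrix whose columns are e1, e2, [phi]_C = P^(-1) A P.
Column by column: phi(e1) = A e1 = <-4, -1>; its C-coordinates <-1, -3> give column 1.
Continuing for each basis vector yields [phi]_C = [[-1, 0], [-3, 1]].

[[-1, 0], [-3, 1]]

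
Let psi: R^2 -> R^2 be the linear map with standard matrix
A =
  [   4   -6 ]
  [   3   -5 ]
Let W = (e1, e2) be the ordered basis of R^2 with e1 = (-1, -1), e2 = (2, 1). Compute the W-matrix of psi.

[[-2, 0], [0, 1]]

The j-th column of [psi]_W is [psi(ej)]_W.
psi(e1) = A e1 = (2, 2) = -2e1 + 0·e2, so column 1 is (-2, 0).
Repeating for e2 and assembling the columns gives [[-2, 0], [0, 1]].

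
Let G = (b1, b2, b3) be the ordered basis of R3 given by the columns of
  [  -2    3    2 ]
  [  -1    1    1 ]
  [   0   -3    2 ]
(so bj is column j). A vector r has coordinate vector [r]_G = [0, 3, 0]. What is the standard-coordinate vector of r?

r = M [r]_G, where M has columns b1, ..., b3.
Carrying out the matrix-vector product, r = [9, 3, -9].

[9, 3, -9]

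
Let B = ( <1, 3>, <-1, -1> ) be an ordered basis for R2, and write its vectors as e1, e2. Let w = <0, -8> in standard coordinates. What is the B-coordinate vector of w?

[w]_B is the unique c with M c = w, where M has columns e1, e2.
System: c_1 - c_2 = 0, 3c_1 - c_2 = -8; solving gives c_1 = -4, c_2 = -4.
Check: -4e1 - 4e2 = <0, -8>.

<-4, -4>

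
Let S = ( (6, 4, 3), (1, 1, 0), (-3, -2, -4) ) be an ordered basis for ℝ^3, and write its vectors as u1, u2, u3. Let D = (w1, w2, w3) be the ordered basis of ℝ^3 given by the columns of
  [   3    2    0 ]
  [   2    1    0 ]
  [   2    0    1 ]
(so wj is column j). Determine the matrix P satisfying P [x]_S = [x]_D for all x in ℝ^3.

[[2, 1, -1], [0, -1, 0], [-1, -2, -2]]

Column j of P is [uj]_D, since P maps S-coordinates to D-coordinates.
Expressing u1 in D: u1 = 2w1 + 0·w2 - w3, so column 1 of P is (2, 0, -1).
Doing the same for each uj gives P = [[2, 1, -1], [0, -1, 0], [-1, -2, -2]].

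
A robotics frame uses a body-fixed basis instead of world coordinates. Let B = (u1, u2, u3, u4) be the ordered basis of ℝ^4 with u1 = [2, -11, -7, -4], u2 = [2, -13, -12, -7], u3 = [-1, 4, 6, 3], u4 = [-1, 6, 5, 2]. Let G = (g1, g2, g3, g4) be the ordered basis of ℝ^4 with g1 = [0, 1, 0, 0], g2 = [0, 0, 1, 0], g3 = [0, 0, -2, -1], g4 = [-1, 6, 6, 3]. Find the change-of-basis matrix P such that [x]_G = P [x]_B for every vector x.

Column j of P is [uj]_G, since P maps B-coordinates to G-coordinates.
Expressing u1 in G: u1 = g1 + g2 - 2g3 - 2g4, so column 1 of P is [1, 1, -2, -2].
Doing the same for each uj gives P = [[1, -1, -2, 0], [1, 2, 0, 1], [-2, 1, 0, 1], [-2, -2, 1, 1]].

[[1, -1, -2, 0], [1, 2, 0, 1], [-2, 1, 0, 1], [-2, -2, 1, 1]]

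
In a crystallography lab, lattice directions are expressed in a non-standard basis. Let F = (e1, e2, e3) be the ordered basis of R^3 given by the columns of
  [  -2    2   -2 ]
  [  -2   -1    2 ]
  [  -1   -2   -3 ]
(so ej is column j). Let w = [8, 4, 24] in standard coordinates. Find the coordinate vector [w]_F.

We seek scalars with c_1 e1 + ... + c_3 e3 = w; equivalently solve M c = w where the columns of M are e1, ..., e3.
Gaussian elimination on [M | w] yields c = (-4, -4, -4).
Check: -4e1 - 4e2 - 4e3 = [8, 4, 24].

[-4, -4, -4]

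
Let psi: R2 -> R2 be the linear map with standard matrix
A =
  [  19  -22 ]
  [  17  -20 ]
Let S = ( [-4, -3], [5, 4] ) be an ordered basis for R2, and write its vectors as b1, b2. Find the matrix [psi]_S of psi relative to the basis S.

[[0, -3], [-2, -1]]

The j-th column of [psi]_S is [psi(bj)]_S.
psi(b1) = A b1 = [-10, -8] = 0·b1 - 2b2, so column 1 is [0, -2].
Repeating for b2 and assembling the columns gives [[0, -3], [-2, -1]].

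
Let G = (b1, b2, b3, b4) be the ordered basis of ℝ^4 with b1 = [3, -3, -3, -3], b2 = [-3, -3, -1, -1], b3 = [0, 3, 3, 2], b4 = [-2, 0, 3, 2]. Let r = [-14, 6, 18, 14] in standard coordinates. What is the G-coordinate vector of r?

[-2, 0, 0, 4]

[r]_G is the unique c with M c = r, where M has columns b1, ..., b4.
Solving this 4x4 system gives c = (-2, 0, 0, 4).
Check: -2b1 + 0·b2 + 0·b3 + 4b4 = [-14, 6, 18, 14].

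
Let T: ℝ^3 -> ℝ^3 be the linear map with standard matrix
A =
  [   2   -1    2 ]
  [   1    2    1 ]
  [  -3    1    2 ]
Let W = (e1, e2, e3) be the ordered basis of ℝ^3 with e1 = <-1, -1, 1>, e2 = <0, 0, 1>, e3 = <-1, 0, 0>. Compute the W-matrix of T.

[[2, -1, 1], [2, 3, 2], [-3, -1, 1]]

Let P have columns e1, ..., e3. Then [T]_W = P^(-1) A P.
Here det P = 1, so P^(-1) is integer; computing A P first and then P^(-1)(A P) gives [[2, -1, 1], [2, 3, 2], [-3, -1, 1]].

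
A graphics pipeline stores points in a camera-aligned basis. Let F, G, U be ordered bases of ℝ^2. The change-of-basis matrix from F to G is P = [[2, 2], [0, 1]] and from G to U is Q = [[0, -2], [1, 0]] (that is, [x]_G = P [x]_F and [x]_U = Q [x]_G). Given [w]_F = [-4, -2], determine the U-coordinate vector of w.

First [w]_G = P [w]_F = [-12, -2].
Then [w]_U = Q [w]_G = [4, -12].

[4, -12]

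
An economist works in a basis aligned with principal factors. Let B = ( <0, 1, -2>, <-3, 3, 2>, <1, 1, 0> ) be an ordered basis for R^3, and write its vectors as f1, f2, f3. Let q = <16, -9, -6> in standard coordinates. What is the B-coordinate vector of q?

<-1, -4, 4>

Write q = c_1 f1 + ... + c_3 f3 and solve for the c_i.
Solving this 3x3 system gives c = (-1, -4, 4).
Check: -f1 - 4f2 + 4f3 = <16, -9, -6>.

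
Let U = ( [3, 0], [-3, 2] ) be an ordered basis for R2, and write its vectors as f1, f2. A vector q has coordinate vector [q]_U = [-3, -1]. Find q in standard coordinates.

q = M [q]_U, where M has columns f1, f2.
Carrying out the matrix-vector product, q = [-6, -2].

[-6, -2]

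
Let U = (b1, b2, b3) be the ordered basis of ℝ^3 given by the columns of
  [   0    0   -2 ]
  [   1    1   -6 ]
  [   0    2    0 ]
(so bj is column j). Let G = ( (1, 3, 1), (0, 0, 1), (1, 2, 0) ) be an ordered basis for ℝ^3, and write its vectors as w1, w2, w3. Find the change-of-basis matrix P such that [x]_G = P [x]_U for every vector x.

[[1, 1, -2], [-1, 1, 2], [-1, -1, 0]]

Let M have columns bj and N have columns wj. Then for every x, N [x]_G = x = M [x]_U, so P = N^(-1) M.
Since det N = 1, N^(-1) has integer entries; multiplying gives P = [[1, 1, -2], [-1, 1, 2], [-1, -1, 0]].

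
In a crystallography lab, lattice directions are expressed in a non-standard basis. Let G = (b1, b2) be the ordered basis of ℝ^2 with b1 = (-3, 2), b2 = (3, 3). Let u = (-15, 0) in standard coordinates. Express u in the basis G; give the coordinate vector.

Write u = c_1 b1 + c_2 b2 and solve for the c_i.
System: -3c_1 + 3c_2 = -15, 2c_1 + 3c_2 = 0; solving gives c_1 = 3, c_2 = -2.
Check: 3b1 - 2b2 = (-15, 0).

(3, -2)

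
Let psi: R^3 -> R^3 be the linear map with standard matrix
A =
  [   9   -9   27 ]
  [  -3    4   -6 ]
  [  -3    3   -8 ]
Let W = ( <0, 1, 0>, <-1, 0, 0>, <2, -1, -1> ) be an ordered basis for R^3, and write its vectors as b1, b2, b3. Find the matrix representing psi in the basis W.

[[1, 0, -3], [3, 3, 2], [-3, -3, 1]]

Let P have columns b1, ..., b3. Then [psi]_W = P^(-1) A P.
Here det P = -1, so P^(-1) is integer; computing A P first and then P^(-1)(A P) gives [[1, 0, -3], [3, 3, 2], [-3, -3, 1]].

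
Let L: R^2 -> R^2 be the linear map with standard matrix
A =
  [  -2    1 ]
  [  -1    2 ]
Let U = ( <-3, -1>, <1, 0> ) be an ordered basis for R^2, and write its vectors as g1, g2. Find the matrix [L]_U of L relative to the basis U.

Let P have columns g1, g2. Then [L]_U = P^(-1) A P.
Here det P = 1, so P^(-1) is integer; computing A P first and then P^(-1)(A P) gives [[-1, 1], [2, 1]].

[[-1, 1], [2, 1]]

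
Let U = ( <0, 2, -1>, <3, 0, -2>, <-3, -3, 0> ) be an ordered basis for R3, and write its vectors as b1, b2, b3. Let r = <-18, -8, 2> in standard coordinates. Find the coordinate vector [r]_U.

We seek scalars with c_1 b1 + ... + c_3 b3 = r; equivalently solve M c = r where the columns of M are b1, ..., b3.
Row-reducing the augmented matrix [M | r] gives c = (2, -2, 4).
Check: 2b1 - 2b2 + 4b3 = <-18, -8, 2>.

<2, -2, 4>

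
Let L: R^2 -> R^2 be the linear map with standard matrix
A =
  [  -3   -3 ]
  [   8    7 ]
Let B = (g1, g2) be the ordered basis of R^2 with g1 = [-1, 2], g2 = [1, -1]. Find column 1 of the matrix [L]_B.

[3, 0]

Compute L(g1) = A g1 = [-3, 6] in standard coordinates.
Then write this in B-coordinates: solve for y in y_1 g1 + y_2 g2 = [-3, 6].
This gives y = [3, 0], which is column 1 of [L]_B.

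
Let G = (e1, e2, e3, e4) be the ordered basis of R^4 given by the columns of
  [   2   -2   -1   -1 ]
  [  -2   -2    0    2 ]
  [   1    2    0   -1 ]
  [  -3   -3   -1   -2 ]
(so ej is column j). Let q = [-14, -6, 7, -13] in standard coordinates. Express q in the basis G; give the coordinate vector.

[q]_G is the unique c with M c = q, where M has columns e1, ..., e4.
Solving this 4x4 system gives c = (-1, 4, 4, 0).
Check: -e1 + 4e2 + 4e3 + 0·e4 = [-14, -6, 7, -13].

[-1, 4, 4, 0]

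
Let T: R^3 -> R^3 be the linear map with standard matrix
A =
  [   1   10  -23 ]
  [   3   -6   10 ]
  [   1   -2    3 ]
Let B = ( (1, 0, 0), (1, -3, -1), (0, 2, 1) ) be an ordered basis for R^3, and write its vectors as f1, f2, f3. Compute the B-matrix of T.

[[2, -3, -3], [-1, -3, 0], [0, 1, -1]]

With P the matrix whose columns are f1, ..., f3, [T]_B = P^(-1) A P.
Column by column: T(f1) = A f1 = (1, 3, 1); its B-coordinates (2, -1, 0) give column 1.
Continuing for each basis vector yields [T]_B = [[2, -3, -3], [-1, -3, 0], [0, 1, -1]].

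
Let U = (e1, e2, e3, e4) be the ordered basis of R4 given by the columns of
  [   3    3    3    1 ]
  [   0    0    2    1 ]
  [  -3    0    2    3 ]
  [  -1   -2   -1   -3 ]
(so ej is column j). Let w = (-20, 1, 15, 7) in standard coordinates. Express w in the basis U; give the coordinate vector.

We seek scalars with c_1 e1 + ... + c_4 e4 = w; equivalently solve M c = w where the columns of M are e1, ..., e4.
Gaussian elimination on [M | w] yields c = (-4, -3, 0, 1).
Check: -4e1 - 3e2 + 0·e3 + e4 = (-20, 1, 15, 7).

(-4, -3, 0, 1)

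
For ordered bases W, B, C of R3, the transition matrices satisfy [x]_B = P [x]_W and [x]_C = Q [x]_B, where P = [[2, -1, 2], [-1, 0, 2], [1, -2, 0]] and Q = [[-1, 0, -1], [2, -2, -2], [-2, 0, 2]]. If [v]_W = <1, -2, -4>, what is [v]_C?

Composing the changes, [v]_C = Q P [v]_W.
Q P = [[-3, 3, -2], [4, 2, 0], [-2, -2, -4]]; applying this to <1, -2, -4> gives <-1, 0, 18>.

<-1, 0, 18>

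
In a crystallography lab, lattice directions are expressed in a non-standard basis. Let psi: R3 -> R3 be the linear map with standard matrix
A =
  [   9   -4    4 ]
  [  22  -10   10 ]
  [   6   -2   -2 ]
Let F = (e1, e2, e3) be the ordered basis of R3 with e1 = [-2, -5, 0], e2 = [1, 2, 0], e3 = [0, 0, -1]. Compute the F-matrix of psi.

[[-2, 0, 2], [-2, 1, 0], [2, -2, -2]]

Let P have columns e1, ..., e3. Then [psi]_F = P^(-1) A P.
Here det P = -1, so P^(-1) is integer; computing A P first and then P^(-1)(A P) gives [[-2, 0, 2], [-2, 1, 0], [2, -2, -2]].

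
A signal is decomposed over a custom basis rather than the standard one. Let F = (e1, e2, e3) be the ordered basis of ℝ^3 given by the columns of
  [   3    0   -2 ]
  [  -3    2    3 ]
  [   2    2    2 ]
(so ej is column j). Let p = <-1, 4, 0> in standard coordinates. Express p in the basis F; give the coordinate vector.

<-1, 2, -1>

Write p = c_1 e1 + ... + c_3 e3 and solve for the c_i.
Solving this 3x3 system gives c = (-1, 2, -1).
Check: -e1 + 2e2 - e3 = <-1, 4, 0>.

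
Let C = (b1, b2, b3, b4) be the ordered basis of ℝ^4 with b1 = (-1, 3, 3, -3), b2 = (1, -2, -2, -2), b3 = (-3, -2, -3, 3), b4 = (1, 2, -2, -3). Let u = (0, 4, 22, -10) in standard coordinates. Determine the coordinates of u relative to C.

[u]_C is the unique c with M c = u, where M has columns b1, ..., b4.
Solving this 4x4 system gives c = (4, 2, -2, -4).
Check: 4b1 + 2b2 - 2b3 - 4b4 = (0, 4, 22, -10).

(4, 2, -2, -4)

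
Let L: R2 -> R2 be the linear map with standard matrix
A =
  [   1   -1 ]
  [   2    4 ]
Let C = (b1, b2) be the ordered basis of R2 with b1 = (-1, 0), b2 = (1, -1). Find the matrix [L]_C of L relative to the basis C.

[[3, 0], [2, 2]]

With P the matrix whose columns are b1, b2, [L]_C = P^(-1) A P.
Column by column: L(b1) = A b1 = (-1, -2); its C-coordinates (3, 2) give column 1.
Continuing for each basis vector yields [L]_C = [[3, 0], [2, 2]].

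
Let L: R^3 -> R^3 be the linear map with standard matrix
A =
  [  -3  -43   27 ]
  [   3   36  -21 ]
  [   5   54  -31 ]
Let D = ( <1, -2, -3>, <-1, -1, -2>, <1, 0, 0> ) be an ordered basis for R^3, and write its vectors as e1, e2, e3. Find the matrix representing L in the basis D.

[[2, -3, -1], [2, 3, -1], [2, -2, -3]]

The j-th column of [L]_D is [L(ej)]_D.
L(e1) = A e1 = <2, -6, -10> = 2e1 + 2e2 + 2e3, so column 1 is <2, 2, 2>.
Repeating for e2, e3 and assembling the columns gives [[2, -3, -1], [2, 3, -1], [2, -2, -3]].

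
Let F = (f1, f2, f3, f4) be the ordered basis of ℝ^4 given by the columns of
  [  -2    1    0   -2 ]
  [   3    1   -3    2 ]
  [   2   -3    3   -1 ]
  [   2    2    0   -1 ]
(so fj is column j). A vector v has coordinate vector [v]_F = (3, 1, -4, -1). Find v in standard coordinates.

The coordinates say v = 3f1 + f2 - 4f3 - f4; adding the scaled basis vectors gives (-3, 20, -8, 9).

(-3, 20, -8, 9)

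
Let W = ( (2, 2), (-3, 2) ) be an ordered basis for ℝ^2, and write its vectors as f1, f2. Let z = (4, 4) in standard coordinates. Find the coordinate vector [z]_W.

(2, 0)

We seek scalars with c_1 f1 + c_2 f2 = z; equivalently solve M c = z where the columns of M are f1, f2.
System: 2c_1 - 3c_2 = 4, 2c_1 + 2c_2 = 4; solving gives c_1 = 2, c_2 = 0.
Check: 2f1 + 0·f2 = (4, 4).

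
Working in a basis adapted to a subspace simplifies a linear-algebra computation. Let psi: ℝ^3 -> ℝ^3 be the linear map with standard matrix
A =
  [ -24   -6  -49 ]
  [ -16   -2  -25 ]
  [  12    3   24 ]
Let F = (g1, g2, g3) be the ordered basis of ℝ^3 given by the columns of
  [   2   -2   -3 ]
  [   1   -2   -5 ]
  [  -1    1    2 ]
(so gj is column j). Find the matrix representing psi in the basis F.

The j-th column of [psi]_F is [psi(gj)]_F.
psi(g1) = A g1 = <-5, -9, 3> = 2g1 + 3g2 + g3, so column 1 is <2, 3, 1>.
Repeating for g2, g3 and assembling the columns gives [[2, 2, 0], [3, -2, 1], [1, -1, -2]].

[[2, 2, 0], [3, -2, 1], [1, -1, -2]]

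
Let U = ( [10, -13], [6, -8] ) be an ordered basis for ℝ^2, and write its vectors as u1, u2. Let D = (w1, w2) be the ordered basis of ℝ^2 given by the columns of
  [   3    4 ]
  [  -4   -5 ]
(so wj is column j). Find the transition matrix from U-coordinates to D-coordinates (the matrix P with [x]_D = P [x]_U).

[[2, 2], [1, 0]]

Column j of P is [uj]_D, since P maps U-coordinates to D-coordinates.
Expressing u1 in D: u1 = 2w1 + w2, so column 1 of P is [2, 1].
Doing the same for each uj gives P = [[2, 2], [1, 0]].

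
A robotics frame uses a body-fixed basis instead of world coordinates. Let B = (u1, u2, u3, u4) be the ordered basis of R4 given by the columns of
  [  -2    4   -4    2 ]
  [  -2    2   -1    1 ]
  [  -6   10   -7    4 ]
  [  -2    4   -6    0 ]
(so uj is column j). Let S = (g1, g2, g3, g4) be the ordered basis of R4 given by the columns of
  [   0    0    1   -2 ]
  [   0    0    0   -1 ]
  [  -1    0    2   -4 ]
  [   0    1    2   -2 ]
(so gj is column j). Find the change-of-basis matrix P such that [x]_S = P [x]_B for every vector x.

[[2, -2, -1, 0], [-2, 0, 0, -2], [2, 0, -2, 0], [2, -2, 1, -1]]

Take x = uj: its B-coordinates are the j-th standard unit vector, so P e_j — column j of P — equals [uj]_S.
u1 = 2g1 - 2g2 + 2g3 + 2g4, giving column 1 = (2, -2, 2, 2); repeating for each j gives P = [[2, -2, -1, 0], [-2, 0, 0, -2], [2, 0, -2, 0], [2, -2, 1, -1]].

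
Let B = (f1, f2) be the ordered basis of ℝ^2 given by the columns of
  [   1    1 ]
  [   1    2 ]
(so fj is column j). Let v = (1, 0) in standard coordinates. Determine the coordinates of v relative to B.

[v]_B is the unique c with M c = v, where M has columns f1, f2.
System: c_1 + c_2 = 1, c_1 + 2c_2 = 0; solving gives c_1 = 2, c_2 = -1.
Check: 2f1 - f2 = (1, 0).

(2, -1)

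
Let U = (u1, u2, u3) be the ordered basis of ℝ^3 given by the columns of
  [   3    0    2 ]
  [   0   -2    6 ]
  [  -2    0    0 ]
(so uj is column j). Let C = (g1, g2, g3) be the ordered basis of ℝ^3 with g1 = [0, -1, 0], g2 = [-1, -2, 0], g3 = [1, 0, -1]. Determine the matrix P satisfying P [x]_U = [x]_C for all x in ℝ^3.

Column j of P is [uj]_C, since P maps U-coordinates to C-coordinates.
Expressing u1 in C: u1 = 2g1 - g2 + 2g3, so column 1 of P is [2, -1, 2].
Doing the same for each uj gives P = [[2, 2, -2], [-1, 0, -2], [2, 0, 0]].

[[2, 2, -2], [-1, 0, -2], [2, 0, 0]]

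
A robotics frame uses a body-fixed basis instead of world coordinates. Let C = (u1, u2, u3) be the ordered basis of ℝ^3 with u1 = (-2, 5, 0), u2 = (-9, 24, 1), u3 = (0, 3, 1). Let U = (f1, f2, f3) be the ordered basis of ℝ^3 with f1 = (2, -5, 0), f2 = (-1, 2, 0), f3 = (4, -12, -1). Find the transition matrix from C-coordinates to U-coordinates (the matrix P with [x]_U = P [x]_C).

Column j of P is [uj]_U, since P maps C-coordinates to U-coordinates.
Expressing u1 in U: u1 = -f1 + 0·f2 + 0·f3, so column 1 of P is (-1, 0, 0).
Doing the same for each uj gives P = [[-1, -2, 1], [0, 1, -2], [0, -1, -1]].

[[-1, -2, 1], [0, 1, -2], [0, -1, -1]]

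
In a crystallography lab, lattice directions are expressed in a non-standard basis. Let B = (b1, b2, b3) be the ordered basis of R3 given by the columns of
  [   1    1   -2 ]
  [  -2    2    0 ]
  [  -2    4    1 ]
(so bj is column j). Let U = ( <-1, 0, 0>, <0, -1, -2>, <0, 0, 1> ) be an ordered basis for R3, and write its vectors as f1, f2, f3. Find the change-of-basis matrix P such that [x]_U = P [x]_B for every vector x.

Column j of P is [bj]_U, since P maps B-coordinates to U-coordinates.
Expressing b1 in U: b1 = -f1 + 2f2 + 2f3, so column 1 of P is <-1, 2, 2>.
Doing the same for each bj gives P = [[-1, -1, 2], [2, -2, 0], [2, 0, 1]].

[[-1, -1, 2], [2, -2, 0], [2, 0, 1]]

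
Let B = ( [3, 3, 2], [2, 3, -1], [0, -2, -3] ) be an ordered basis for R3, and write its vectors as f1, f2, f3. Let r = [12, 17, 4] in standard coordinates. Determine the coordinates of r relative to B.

[r]_B is the unique c with M c = r, where M has columns f1, ..., f3.
Gaussian elimination on [M | r] yields c = (2, 3, -1).
Check: 2f1 + 3f2 - f3 = [12, 17, 4].

[2, 3, -1]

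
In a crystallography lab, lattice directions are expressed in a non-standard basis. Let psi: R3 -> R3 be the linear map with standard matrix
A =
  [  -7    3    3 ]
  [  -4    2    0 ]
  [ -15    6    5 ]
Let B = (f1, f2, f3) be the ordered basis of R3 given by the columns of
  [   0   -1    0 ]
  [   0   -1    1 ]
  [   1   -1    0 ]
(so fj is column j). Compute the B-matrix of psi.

Let P have columns f1, ..., f3. Then [psi]_B = P^(-1) A P.
Here det P = -1, so P^(-1) is integer; computing A P first and then P^(-1)(A P) gives [[2, 3, 3], [-3, -1, -3], [-3, 1, -1]].

[[2, 3, 3], [-3, -1, -3], [-3, 1, -1]]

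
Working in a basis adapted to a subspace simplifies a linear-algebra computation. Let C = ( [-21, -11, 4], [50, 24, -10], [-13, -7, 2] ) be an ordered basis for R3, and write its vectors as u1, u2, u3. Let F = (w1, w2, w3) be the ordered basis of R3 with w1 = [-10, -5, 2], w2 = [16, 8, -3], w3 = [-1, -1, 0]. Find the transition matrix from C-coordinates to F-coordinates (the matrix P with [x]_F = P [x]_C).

[[2, -2, -2], [0, 2, -2], [1, 2, 1]]

Column j of P is [uj]_F, since P maps C-coordinates to F-coordinates.
Expressing u1 in F: u1 = 2w1 + 0·w2 + w3, so column 1 of P is [2, 0, 1].
Doing the same for each uj gives P = [[2, -2, -2], [0, 2, -2], [1, 2, 1]].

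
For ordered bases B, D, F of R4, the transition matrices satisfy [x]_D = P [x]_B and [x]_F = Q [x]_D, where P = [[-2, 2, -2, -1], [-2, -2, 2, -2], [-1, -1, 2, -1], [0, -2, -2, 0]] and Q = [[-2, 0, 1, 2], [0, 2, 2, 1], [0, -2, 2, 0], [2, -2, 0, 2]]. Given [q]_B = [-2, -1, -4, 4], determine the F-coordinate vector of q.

[-1, -28, 2, 52]

Composing the changes, [q]_F = Q P [q]_B.
Q P = [[3, -9, 2, 1], [-6, -8, 6, -6], [2, 2, 0, 2], [0, 4, -12, 2]]; applying this to [-2, -1, -4, 4] gives [-1, -28, 2, 52].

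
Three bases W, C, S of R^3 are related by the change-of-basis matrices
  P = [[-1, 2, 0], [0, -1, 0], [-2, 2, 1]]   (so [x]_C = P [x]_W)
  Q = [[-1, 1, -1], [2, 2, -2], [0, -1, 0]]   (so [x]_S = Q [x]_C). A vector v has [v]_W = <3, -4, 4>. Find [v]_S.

Apply P to get C-coordinates <-11, 4, -10>, then Q to get S-coordinates.
The result is [v]_S = <25, 6, -4>.

<25, 6, -4>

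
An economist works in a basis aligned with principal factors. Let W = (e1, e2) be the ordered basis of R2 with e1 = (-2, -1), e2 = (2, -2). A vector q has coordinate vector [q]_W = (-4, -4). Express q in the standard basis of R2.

(0, 12)

By definition q = -4e1 - 4e2.
Summing componentwise gives (0, 12).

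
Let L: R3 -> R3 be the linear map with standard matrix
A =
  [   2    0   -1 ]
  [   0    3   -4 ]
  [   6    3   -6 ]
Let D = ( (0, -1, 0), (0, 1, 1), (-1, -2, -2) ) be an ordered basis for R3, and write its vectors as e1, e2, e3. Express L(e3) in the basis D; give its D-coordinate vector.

Compute L(e3) = A e3 = (0, 2, 0) in standard coordinates.
Then write this in D-coordinates: solve for y in y_1 e1 + ... + y_3 e3 = (0, 2, 0).
This gives y = (-2, 0, 0), which is column 3 of [L]_D.

(-2, 0, 0)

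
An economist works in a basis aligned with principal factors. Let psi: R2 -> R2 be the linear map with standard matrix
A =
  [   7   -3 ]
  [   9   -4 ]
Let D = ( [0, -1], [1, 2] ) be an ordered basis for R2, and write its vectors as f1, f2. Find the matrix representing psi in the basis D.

With P the matrix whose columns are f1, f2, [psi]_D = P^(-1) A P.
Column by column: psi(f1) = A f1 = [3, 4]; its D-coordinates [2, 3] give column 1.
Continuing for each basis vector yields [psi]_D = [[2, 1], [3, 1]].

[[2, 1], [3, 1]]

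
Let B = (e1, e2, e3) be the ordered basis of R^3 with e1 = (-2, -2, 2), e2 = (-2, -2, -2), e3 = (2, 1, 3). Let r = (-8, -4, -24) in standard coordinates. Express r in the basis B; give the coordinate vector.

(-3, 3, -4)

We seek scalars with c_1 e1 + ... + c_3 e3 = r; equivalently solve M c = r where the columns of M are e1, ..., e3.
Row-reducing the augmented matrix [M | r] gives c = (-3, 3, -4).
Check: -3e1 + 3e2 - 4e3 = (-8, -4, -24).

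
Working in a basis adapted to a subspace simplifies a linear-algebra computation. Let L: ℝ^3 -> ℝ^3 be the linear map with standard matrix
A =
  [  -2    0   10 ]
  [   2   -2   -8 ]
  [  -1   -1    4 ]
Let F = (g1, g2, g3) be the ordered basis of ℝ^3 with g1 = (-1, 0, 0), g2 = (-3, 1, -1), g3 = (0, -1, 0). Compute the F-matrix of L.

With P the matrix whose columns are g1, ..., g3, [L]_F = P^(-1) A P.
Column by column: L(g1) = A g1 = (2, -2, 1); its F-coordinates (1, -1, 1) give column 1.
Continuing for each basis vector yields [L]_F = [[1, -2, 3], [-1, 2, -1], [1, 2, -3]].

[[1, -2, 3], [-1, 2, -1], [1, 2, -3]]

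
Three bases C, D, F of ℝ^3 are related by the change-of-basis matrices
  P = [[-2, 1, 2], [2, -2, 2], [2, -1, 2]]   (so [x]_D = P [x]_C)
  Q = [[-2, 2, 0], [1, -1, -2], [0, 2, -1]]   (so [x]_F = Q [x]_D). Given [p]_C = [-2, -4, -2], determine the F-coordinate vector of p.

Composing the changes, [p]_F = Q P [p]_C.
Q P = [[8, -6, 0], [-8, 5, -4], [2, -3, 2]]; applying this to [-2, -4, -2] gives [8, 4, 4].

[8, 4, 4]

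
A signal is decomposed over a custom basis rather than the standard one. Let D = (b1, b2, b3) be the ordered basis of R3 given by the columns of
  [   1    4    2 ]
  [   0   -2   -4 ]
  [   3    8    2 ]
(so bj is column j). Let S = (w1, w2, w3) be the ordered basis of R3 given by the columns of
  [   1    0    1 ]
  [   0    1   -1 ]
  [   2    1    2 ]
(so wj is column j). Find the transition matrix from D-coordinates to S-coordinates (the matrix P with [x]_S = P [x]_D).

Take x = bj: its D-coordinates are the j-th standard unit vector, so P e_j — column j of P — equals [bj]_S.
b1 = 0·w1 + w2 + w3, giving column 1 = [0, 1, 1]; repeating for each j gives P = [[0, 2, 0], [1, 0, -2], [1, 2, 2]].

[[0, 2, 0], [1, 0, -2], [1, 2, 2]]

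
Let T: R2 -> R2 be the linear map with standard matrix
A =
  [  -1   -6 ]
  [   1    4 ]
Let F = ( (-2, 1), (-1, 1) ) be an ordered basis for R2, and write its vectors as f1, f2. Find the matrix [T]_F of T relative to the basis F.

The j-th column of [T]_F is [T(fj)]_F.
T(f1) = A f1 = (-4, 2) = 2f1 + 0·f2, so column 1 is (2, 0).
Repeating for f2 and assembling the columns gives [[2, 2], [0, 1]].

[[2, 2], [0, 1]]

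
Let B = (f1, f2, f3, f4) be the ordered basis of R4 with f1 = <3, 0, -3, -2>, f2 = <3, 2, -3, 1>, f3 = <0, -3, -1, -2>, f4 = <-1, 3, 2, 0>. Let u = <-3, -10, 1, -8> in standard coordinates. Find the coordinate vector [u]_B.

[u]_B is the unique c with M c = u, where M has columns f1, ..., f4.
Row-reducing the augmented matrix [M | u] gives c = (1, -2, 2, 0).
Check: f1 - 2f2 + 2f3 + 0·f4 = <-3, -10, 1, -8>.

<1, -2, 2, 0>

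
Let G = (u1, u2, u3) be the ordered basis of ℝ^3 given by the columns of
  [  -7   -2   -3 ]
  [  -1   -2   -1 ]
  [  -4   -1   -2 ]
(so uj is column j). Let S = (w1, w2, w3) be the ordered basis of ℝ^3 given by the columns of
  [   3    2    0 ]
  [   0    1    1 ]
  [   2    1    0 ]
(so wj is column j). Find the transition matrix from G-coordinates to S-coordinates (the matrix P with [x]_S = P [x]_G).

Take x = uj: its G-coordinates are the j-th standard unit vector, so P e_j — column j of P — equals [uj]_S.
u1 = -w1 - 2w2 + w3, giving column 1 = [-1, -2, 1]; repeating for each j gives P = [[-1, 0, -1], [-2, -1, 0], [1, -1, -1]].

[[-1, 0, -1], [-2, -1, 0], [1, -1, -1]]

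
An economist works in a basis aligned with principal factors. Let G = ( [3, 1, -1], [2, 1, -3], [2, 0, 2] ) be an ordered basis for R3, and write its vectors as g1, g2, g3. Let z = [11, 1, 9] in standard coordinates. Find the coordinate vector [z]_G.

[3, -2, 3]

We seek scalars with c_1 g1 + ... + c_3 g3 = z; equivalently solve M c = z where the columns of M are g1, ..., g3.
Gaussian elimination on [M | z] yields c = (3, -2, 3).
Check: 3g1 - 2g2 + 3g3 = [11, 1, 9].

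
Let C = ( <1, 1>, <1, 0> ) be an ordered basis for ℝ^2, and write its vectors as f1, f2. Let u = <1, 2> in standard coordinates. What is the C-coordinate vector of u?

Write u = c_1 f1 + c_2 f2 and solve for the c_i.
System: c_1 + c_2 = 1, c_1 + 0c_2 = 2; solving gives c_1 = 2, c_2 = -1.
Check: 2f1 - f2 = <1, 2>.

<2, -1>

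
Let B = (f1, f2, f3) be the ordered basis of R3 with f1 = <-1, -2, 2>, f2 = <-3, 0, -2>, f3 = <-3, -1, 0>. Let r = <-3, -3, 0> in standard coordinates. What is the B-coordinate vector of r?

We seek scalars with c_1 f1 + ... + c_3 f3 = r; equivalently solve M c = r where the columns of M are f1, ..., f3.
Gaussian elimination on [M | r] yields c = (3, 3, -3).
Check: 3f1 + 3f2 - 3f3 = <-3, -3, 0>.

<3, 3, -3>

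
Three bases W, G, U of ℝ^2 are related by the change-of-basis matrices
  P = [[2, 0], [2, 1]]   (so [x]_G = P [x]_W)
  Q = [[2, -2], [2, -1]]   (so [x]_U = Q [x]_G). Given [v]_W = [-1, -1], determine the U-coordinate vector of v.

[2, -1]

Composing the changes, [v]_U = Q P [v]_W.
Q P = [[0, -2], [2, -1]]; applying this to [-1, -1] gives [2, -1].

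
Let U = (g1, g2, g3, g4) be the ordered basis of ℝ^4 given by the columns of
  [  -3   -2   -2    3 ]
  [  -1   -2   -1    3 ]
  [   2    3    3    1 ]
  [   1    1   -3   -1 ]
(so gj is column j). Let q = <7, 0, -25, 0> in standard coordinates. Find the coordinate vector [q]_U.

We seek scalars with c_1 g1 + ... + c_4 g4 = q; equivalently solve M c = q where the columns of M are g1, ..., g4.
Row-reducing the augmented matrix [M | q] gives c = (-3, -4, -1, -4).
Check: -3g1 - 4g2 - g3 - 4g4 = <7, 0, -25, 0>.

<-3, -4, -1, -4>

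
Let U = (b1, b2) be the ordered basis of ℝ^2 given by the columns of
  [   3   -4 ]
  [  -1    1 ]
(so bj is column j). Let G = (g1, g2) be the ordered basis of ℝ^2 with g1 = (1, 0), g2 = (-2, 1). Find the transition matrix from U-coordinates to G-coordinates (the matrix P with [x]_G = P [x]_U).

Column j of P is [bj]_G, since P maps U-coordinates to G-coordinates.
Expressing b1 in G: b1 = g1 - g2, so column 1 of P is (1, -1).
Doing the same for each bj gives P = [[1, -2], [-1, 1]].

[[1, -2], [-1, 1]]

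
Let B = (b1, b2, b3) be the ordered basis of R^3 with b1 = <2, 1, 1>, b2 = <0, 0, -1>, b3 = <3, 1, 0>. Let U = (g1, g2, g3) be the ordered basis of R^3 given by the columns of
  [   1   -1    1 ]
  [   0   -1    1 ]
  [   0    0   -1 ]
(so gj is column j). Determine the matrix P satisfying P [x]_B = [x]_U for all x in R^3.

Column j of P is [bj]_U, since P maps B-coordinates to U-coordinates.
Expressing b1 in U: b1 = g1 - 2g2 - g3, so column 1 of P is <1, -2, -1>.
Doing the same for each bj gives P = [[1, 0, 2], [-2, 1, -1], [-1, 1, 0]].

[[1, 0, 2], [-2, 1, -1], [-1, 1, 0]]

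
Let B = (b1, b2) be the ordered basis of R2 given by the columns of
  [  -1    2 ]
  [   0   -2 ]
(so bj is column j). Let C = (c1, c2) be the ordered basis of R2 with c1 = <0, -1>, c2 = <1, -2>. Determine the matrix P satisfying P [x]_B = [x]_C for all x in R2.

[[2, -2], [-1, 2]]

Let M have columns bj and N have columns cj. Then for every x, N [x]_C = x = M [x]_B, so P = N^(-1) M.
Since det N = 1, N^(-1) has integer entries; multiplying gives P = [[2, -2], [-1, 2]].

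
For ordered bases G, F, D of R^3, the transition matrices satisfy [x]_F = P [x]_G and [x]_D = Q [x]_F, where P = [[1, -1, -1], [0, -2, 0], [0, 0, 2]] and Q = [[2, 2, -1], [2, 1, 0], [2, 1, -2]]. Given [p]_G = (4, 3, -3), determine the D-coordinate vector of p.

(2, 2, 14)

First [p]_F = P [p]_G = (4, -6, -6).
Then [p]_D = Q [p]_F = (2, 2, 14).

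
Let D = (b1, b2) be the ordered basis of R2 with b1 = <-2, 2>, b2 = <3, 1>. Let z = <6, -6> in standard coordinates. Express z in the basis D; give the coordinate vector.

<-3, 0>

[z]_D is the unique c with M c = z, where M has columns b1, b2.
System: -2c_1 + 3c_2 = 6, 2c_1 + c_2 = -6; solving gives c_1 = -3, c_2 = 0.
Check: -3b1 + 0·b2 = <6, -6>.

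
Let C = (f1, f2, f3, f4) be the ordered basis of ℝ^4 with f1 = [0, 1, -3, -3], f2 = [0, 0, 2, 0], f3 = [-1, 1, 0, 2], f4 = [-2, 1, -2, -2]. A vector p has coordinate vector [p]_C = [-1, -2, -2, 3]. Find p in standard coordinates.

[-4, 0, -7, -7]

By definition p = -f1 - 2f2 - 2f3 + 3f4.
Summing componentwise gives [-4, 0, -7, -7].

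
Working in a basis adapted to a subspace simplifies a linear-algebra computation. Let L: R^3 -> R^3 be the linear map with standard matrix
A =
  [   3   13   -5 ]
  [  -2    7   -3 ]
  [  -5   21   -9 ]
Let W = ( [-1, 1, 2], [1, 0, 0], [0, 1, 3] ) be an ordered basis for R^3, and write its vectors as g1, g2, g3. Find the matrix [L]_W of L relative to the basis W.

[[1, -1, 0], [1, 2, -2], [2, -1, -2]]

The j-th column of [L]_W is [L(gj)]_W.
L(g1) = A g1 = [0, 3, 8] = g1 + g2 + 2g3, so column 1 is [1, 1, 2].
Repeating for g2, g3 and assembling the columns gives [[1, -1, 0], [1, 2, -2], [2, -1, -2]].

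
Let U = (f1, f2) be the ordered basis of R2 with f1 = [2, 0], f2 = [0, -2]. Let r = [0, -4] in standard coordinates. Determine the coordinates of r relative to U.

We seek scalars with c_1 f1 + c_2 f2 = r; equivalently solve M c = r where the columns of M are f1, f2.
System: 2c_1 + 0c_2 = 0, 0c_1 - 2c_2 = -4; solving gives c_1 = 0, c_2 = 2.
Check: 0·f1 + 2f2 = [0, -4].

[0, 2]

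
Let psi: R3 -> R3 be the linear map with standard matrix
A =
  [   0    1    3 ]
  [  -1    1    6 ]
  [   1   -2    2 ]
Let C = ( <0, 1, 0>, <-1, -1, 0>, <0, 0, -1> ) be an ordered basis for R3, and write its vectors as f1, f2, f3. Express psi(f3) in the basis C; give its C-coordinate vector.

Compute psi(f3) = A f3 = <-3, -6, -2> in standard coordinates.
Then write this in C-coordinates: solve for y in y_1 f1 + ... + y_3 f3 = <-3, -6, -2>.
This gives y = <-3, 3, 2>, which is column 3 of [psi]_C.

<-3, 3, 2>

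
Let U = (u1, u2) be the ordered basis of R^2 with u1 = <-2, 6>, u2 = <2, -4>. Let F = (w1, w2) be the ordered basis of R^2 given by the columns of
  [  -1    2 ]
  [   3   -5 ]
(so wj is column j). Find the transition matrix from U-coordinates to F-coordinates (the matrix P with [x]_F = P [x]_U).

Column j of P is [uj]_F, since P maps U-coordinates to F-coordinates.
Expressing u1 in F: u1 = 2w1 + 0·w2, so column 1 of P is <2, 0>.
Doing the same for each uj gives P = [[2, 2], [0, 2]].

[[2, 2], [0, 2]]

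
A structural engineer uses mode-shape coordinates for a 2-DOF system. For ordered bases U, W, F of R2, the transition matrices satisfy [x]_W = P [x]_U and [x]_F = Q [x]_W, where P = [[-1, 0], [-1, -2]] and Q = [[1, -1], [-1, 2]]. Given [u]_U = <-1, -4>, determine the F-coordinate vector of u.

Apply P to get W-coordinates <1, 9>, then Q to get F-coordinates.
The result is [u]_F = <-8, 17>.

<-8, 17>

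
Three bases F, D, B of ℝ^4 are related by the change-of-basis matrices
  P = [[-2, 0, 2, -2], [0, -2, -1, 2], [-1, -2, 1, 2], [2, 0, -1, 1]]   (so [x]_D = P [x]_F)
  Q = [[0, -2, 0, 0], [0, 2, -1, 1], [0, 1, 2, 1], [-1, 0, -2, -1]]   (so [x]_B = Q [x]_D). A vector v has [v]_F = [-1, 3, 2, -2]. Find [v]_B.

Composing the changes, [v]_B = Q P [v]_F.
Q P = [[0, 4, 2, -4], [3, -2, -4, 3], [0, -6, 0, 7], [2, 4, -3, -3]]; applying this to [-1, 3, 2, -2] gives [24, -23, -32, 10].

[24, -23, -32, 10]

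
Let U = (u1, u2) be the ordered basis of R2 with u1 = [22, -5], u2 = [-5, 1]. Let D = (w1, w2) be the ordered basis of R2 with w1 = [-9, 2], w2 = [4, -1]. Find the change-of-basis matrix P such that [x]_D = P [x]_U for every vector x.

Take x = uj: its U-coordinates are the j-th standard unit vector, so P e_j — column j of P — equals [uj]_D.
u1 = -2w1 + w2, giving column 1 = [-2, 1]; repeating for each j gives P = [[-2, 1], [1, 1]].

[[-2, 1], [1, 1]]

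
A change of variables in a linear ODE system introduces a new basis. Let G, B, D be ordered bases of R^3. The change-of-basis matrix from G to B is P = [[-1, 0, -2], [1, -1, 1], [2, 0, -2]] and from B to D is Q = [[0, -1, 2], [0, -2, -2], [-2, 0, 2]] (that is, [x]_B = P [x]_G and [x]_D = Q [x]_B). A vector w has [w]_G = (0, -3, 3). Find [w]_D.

Composing the changes, [w]_D = Q P [w]_G.
Q P = [[3, 1, -5], [-6, 2, 2], [6, 0, 0]]; applying this to (0, -3, 3) gives (-18, 0, 0).

(-18, 0, 0)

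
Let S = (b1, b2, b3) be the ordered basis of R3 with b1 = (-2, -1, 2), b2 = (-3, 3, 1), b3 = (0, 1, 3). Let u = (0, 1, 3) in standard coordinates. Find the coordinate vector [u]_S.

We seek scalars with c_1 b1 + ... + c_3 b3 = u; equivalently solve M c = u where the columns of M are b1, ..., b3.
Row-reducing the augmented matrix [M | u] gives c = (0, 0, 1).
Check: 0·b1 + 0·b2 + b3 = (0, 1, 3).

(0, 0, 1)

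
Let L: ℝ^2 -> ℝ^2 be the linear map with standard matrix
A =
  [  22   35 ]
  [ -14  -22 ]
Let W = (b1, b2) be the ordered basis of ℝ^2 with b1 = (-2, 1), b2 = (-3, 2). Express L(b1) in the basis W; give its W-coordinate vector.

(0, 3)

Column 1 of [L]_W is the W-coordinate vector of L(b1).
In standard coordinates L(b1) = A b1 = (-9, 6).
Converting to W: (-9, 6) = 0·b1 + 3b2, so the coordinate vector is (0, 3).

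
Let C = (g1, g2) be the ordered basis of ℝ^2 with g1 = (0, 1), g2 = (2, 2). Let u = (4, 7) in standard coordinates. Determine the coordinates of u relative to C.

[u]_C is the unique c with M c = u, where M has columns g1, g2.
System: 0c_1 + 2c_2 = 4, c_1 + 2c_2 = 7; solving gives c_1 = 3, c_2 = 2.
Check: 3g1 + 2g2 = (4, 7).

(3, 2)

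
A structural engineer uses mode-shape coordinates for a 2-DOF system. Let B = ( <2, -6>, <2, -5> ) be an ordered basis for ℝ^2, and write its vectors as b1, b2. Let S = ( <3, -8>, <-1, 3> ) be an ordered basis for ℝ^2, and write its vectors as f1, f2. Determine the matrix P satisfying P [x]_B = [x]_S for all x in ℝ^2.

Let M have columns bj and N have columns fj. Then for every x, N [x]_S = x = M [x]_B, so P = N^(-1) M.
Since det N = 1, N^(-1) has integer entries; multiplying gives P = [[0, 1], [-2, 1]].

[[0, 1], [-2, 1]]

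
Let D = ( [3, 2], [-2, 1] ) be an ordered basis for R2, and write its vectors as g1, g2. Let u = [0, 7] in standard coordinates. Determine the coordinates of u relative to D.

[2, 3]

[u]_D is the unique c with M c = u, where M has columns g1, g2.
System: 3c_1 - 2c_2 = 0, 2c_1 + c_2 = 7; solving gives c_1 = 2, c_2 = 3.
Check: 2g1 + 3g2 = [0, 7].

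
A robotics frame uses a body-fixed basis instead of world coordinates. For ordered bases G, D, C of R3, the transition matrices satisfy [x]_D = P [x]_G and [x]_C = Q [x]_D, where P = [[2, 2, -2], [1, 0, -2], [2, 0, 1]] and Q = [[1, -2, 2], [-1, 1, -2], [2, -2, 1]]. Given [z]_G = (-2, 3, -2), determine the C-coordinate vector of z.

(-10, 8, 2)

First [z]_D = P [z]_G = (6, 2, -6).
Then [z]_C = Q [z]_D = (-10, 8, 2).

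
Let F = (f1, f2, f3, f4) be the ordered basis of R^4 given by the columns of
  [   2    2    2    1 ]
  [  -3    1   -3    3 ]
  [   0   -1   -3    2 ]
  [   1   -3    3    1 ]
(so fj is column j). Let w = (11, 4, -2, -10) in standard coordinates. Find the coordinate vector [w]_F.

(1, 4, 0, 1)

[w]_F is the unique c with M c = w, where M has columns f1, ..., f4.
Gaussian elimination on [M | w] yields c = (1, 4, 0, 1).
Check: f1 + 4f2 + 0·f3 + f4 = (11, 4, -2, -10).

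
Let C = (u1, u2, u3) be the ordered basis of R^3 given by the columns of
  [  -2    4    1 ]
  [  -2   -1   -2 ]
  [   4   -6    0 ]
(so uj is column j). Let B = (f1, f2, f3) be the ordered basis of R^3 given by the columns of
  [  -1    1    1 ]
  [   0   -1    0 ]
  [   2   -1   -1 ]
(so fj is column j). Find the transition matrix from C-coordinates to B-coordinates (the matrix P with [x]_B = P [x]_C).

[[2, -2, 1], [2, 1, 2], [-2, 1, 0]]

Column j of P is [uj]_B, since P maps C-coordinates to B-coordinates.
Expressing u1 in B: u1 = 2f1 + 2f2 - 2f3, so column 1 of P is (2, 2, -2).
Doing the same for each uj gives P = [[2, -2, 1], [2, 1, 2], [-2, 1, 0]].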